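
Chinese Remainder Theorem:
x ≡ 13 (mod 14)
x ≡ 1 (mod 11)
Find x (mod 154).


M = 14*11 = 154
M1 = M/14 = 11, M2 = M/11 = 14
M1^(-1) mod 14 = 9, M2^(-1) mod 11 = 4
x = 13*11*9 + 1*14*4 = 1343
1343 mod 154 = 111
Check: 111 mod 14 = 13 ✓, 111 mod 11 = 1 ✓

x ≡ 111 (mod 154)


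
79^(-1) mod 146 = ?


Use the extended Euclidean algorithm on (146, 79); each row r = 146*s + 79*t:
r=146, s=1, t=0
r=79, s=0, t=1
q=1: r=67, s=1, t=-1   [146*(1) + 79*(-1) = 67]
q=1: r=12, s=-1, t=2   [146*(-1) + 79*(2) = 12]
q=5: r=7, s=6, t=-11   [146*(6) + 79*(-11) = 7]
q=1: r=5, s=-7, t=13   [146*(-7) + 79*(13) = 5]
q=1: r=2, s=13, t=-24   [146*(13) + 79*(-24) = 2]
q=2: r=1, s=-33, t=61   [146*(-33) + 79*(61) = 1]
q=2: r=0, s=79, t=-146   [146*(79) + 79*(-146) = 0]
GCD = 1 with t = 61, so 79*(61) ≡ 1 (mod 146)
Inverse = 61 mod 146 = 61
Check: 79 * 61 = 4819 ≡ 1 (mod 146)

79^(-1) ≡ 61 (mod 146)


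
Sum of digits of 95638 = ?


9 + 5 + 6 + 3 + 8 = 31


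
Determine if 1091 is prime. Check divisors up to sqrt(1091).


Check divisors up to sqrt(1091) = 33.0303
No divisors found.
1091 is prime.

Yes, 1091 is prime


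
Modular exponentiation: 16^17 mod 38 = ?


16^1 mod 38 = 16
16^2 mod 38 = 28
16^3 mod 38 = 30
16^4 mod 38 = 24
16^5 mod 38 = 4
16^6 mod 38 = 26
16^7 mod 38 = 36
16^8 mod 38 = 6
16^9 mod 38 = 20
16^10 mod 38 = 16
16^11 mod 38 = 28
16^12 mod 38 = 30
16^13 mod 38 = 24
16^14 mod 38 = 4
16^15 mod 38 = 26
16^16 mod 38 = 36
16^17 mod 38 = 6


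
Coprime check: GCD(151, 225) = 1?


Euclidean algorithm:
225 = 1 * 151 + 74
151 = 2 * 74 + 3
74 = 24 * 3 + 2
3 = 1 * 2 + 1
2 = 2 * 1 + 0
GCD(151, 225) = 1

Yes, coprime (GCD = 1)


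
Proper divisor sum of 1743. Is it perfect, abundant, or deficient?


Proper divisors: 1, 3, 7, 21, 83, 249, 581
Sum = 1 + 3 + 7 + 21 + 83 + 249 + 581 = 945
945 < 1743 → deficient

s(1743) = 945 (deficient)


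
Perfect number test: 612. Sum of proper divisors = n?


Proper divisors of 612: 1, 2, 3, 4, 6, 9, 12, 17, 18, 34, 36, 51, 68, 102, 153, 204, 306
Sum = 1 + 2 + 3 + 4 + 6 + 9 + 12 + 17 + 18 + 34 + 36 + 51 + 68 + 102 + 153 + 204 + 306 = 1026

No, 612 is not perfect (1026 ≠ 612)


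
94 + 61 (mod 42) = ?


94 + 61 = 155
155 mod 42 = 29


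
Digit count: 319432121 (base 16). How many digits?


319432121 in base 16 = 130A25B9
Number of digits = 8

8 digits (base 16)


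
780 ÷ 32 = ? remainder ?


780 = 32 * 24 + 12
Check: 768 + 12 = 780

q = 24, r = 12


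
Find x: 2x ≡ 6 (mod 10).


GCD(2, 10) = 2 divides 6
Divide: 1x ≡ 3 (mod 5)
x ≡ 3 (mod 5)


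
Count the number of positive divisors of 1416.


1416 = 2^3 × 3^1 × 59^1
d(1416) = (3+1) × (1+1) × (1+1) = 16

16 divisors


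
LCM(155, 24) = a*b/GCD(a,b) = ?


GCD(155, 24) = 1
LCM = 155*24/1 = 3720/1 = 3720

LCM = 3720


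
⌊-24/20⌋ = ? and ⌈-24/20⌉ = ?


-24/20 = -1.2000
floor = -2
ceil = -1

floor = -2, ceil = -1


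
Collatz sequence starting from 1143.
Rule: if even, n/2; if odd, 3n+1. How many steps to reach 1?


1143 → 3430 → 1715 → 5146 → 2573 → 7720 → 3860 → 1930 → 965 → 2896 → 1448 → 724 → 362 → 181 → 544 → 272 → 136 → 68 → 34 → 17 → 52 → 26 → 13 → 40 → 20 → 10 → 5 → 16 → 8 → 4 → 2 → 1
Total steps = 31

31 steps


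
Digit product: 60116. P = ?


6 × 0 × 1 × 1 × 6 = 0


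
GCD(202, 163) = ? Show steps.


202 = 1 * 163 + 39
163 = 4 * 39 + 7
39 = 5 * 7 + 4
7 = 1 * 4 + 3
4 = 1 * 3 + 1
3 = 3 * 1 + 0
GCD = 1


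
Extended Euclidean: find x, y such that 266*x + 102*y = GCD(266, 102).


Tabular extended Euclidean (each row: r = 266*s + 102*t):
r=266, s=1, t=0
r=102, s=0, t=1
q=2: r=62, s=1, t=-2   [266*(1) + 102*(-2) = 62]
q=1: r=40, s=-1, t=3   [266*(-1) + 102*(3) = 40]
q=1: r=22, s=2, t=-5   [266*(2) + 102*(-5) = 22]
q=1: r=18, s=-3, t=8   [266*(-3) + 102*(8) = 18]
q=1: r=4, s=5, t=-13   [266*(5) + 102*(-13) = 4]
q=4: r=2, s=-23, t=60   [266*(-23) + 102*(60) = 2]
q=2: r=0, s=51, t=-133   [266*(51) + 102*(-133) = 0]
GCD = 2; from the row with r=2: x=-23, y=60
Check: 266*(-23) + 102*(60) = -6118 + 6120 = 2

GCD = 2, x = -23, y = 60


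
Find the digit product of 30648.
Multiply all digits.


3 × 0 × 6 × 4 × 8 = 0


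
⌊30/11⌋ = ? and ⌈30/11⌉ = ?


30/11 = 2.7273
floor = 2
ceil = 3

floor = 2, ceil = 3


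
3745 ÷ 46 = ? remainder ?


3745 = 46 * 81 + 19
Check: 3726 + 19 = 3745

q = 81, r = 19


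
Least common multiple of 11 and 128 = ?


GCD(11, 128) = 1
LCM = 11*128/1 = 1408/1 = 1408

LCM = 1408


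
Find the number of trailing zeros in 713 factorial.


floor(713/5) = 142
floor(713/25) = 28
floor(713/125) = 5
floor(713/625) = 1
Total = 176

176 trailing zeros


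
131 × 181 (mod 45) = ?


131 × 181 = 23711
23711 mod 45 = 41


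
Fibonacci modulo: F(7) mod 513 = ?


F(k) mod 513 for k=1..7:
1, 1, 2, 3, 5, 8, 13
F(7) mod 513 = 13


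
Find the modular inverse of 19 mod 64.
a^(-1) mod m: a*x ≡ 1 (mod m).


Use the extended Euclidean algorithm on (64, 19); each row r = 64*s + 19*t:
r=64, s=1, t=0
r=19, s=0, t=1
q=3: r=7, s=1, t=-3   [64*(1) + 19*(-3) = 7]
q=2: r=5, s=-2, t=7   [64*(-2) + 19*(7) = 5]
q=1: r=2, s=3, t=-10   [64*(3) + 19*(-10) = 2]
q=2: r=1, s=-8, t=27   [64*(-8) + 19*(27) = 1]
q=2: r=0, s=19, t=-64   [64*(19) + 19*(-64) = 0]
GCD = 1 with t = 27, so 19*(27) ≡ 1 (mod 64)
Inverse = 27 mod 64 = 27
Check: 19 * 27 = 513 ≡ 1 (mod 64)

19^(-1) ≡ 27 (mod 64)


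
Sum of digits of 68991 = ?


6 + 8 + 9 + 9 + 1 = 33


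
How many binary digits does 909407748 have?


909407748 in base 2 = 110110001101000111011000000100
Number of digits = 30

30 digits (base 2)


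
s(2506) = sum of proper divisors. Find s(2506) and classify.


Proper divisors: 1, 2, 7, 14, 179, 358, 1253
Sum = 1 + 2 + 7 + 14 + 179 + 358 + 1253 = 1814
1814 < 2506 → deficient

s(2506) = 1814 (deficient)


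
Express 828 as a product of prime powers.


828 / 2 = 414
414 / 2 = 207
207 / 3 = 69
69 / 3 = 23
23 / 23 = 1
828 = 2^2 × 3^2 × 23


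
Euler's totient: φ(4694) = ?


4694 = 2 × 2347
Prime factors: 2, 2347
φ(4694) = 4694 × (1-1/2) × (1-1/2347)
= 4694 × 1/2 × 2346/2347 = 2346

φ(4694) = 2346


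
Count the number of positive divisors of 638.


638 = 2^1 × 11^1 × 29^1
d(638) = (1+1) × (1+1) × (1+1) = 8

8 divisors


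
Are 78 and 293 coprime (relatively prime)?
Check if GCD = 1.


Euclidean algorithm:
293 = 3 * 78 + 59
78 = 1 * 59 + 19
59 = 3 * 19 + 2
19 = 9 * 2 + 1
2 = 2 * 1 + 0
GCD(78, 293) = 1

Yes, coprime (GCD = 1)


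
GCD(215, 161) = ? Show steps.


215 = 1 * 161 + 54
161 = 2 * 54 + 53
54 = 1 * 53 + 1
53 = 53 * 1 + 0
GCD = 1


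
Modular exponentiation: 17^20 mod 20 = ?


17^1 mod 20 = 17
17^2 mod 20 = 9
17^3 mod 20 = 13
17^4 mod 20 = 1
17^5 mod 20 = 17
17^6 mod 20 = 9
17^7 mod 20 = 13
17^8 mod 20 = 1
17^9 mod 20 = 17
17^10 mod 20 = 9
17^11 mod 20 = 13
17^12 mod 20 = 1
17^13 mod 20 = 17
17^14 mod 20 = 9
17^15 mod 20 = 13
17^16 mod 20 = 1
17^17 mod 20 = 17
17^18 mod 20 = 9
17^19 mod 20 = 13
17^20 mod 20 = 1


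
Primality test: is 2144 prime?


2144 / 2 = 1072 (exact division)
2144 is NOT prime.

No, 2144 is not prime


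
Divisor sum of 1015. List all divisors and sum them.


Divisors of 1015: 1, 5, 7, 29, 35, 145, 203, 1015
Sum = 1 + 5 + 7 + 29 + 35 + 145 + 203 + 1015 = 1440

σ(1015) = 1440


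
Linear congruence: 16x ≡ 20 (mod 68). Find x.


GCD(16, 68) = 4 divides 20
Divide: 4x ≡ 5 (mod 17)
x ≡ 14 (mod 17)


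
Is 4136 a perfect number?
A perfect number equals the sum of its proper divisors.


Proper divisors of 4136: 1, 2, 4, 8, 11, 22, 44, 47, 88, 94, 188, 376, 517, 1034, 2068
Sum = 1 + 2 + 4 + 8 + 11 + 22 + 44 + 47 + 88 + 94 + 188 + 376 + 517 + 1034 + 2068 = 4504

No, 4136 is not perfect (4504 ≠ 4136)


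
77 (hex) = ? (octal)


77 (base 16) = 119 (decimal)
119 (decimal) = 167 (base 8)


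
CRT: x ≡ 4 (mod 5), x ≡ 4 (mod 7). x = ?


M = 5*7 = 35
M1 = M/5 = 7, M2 = M/7 = 5
M1^(-1) mod 5 = 3, M2^(-1) mod 7 = 3
x = 4*7*3 + 4*5*3 = 144
144 mod 35 = 4
Check: 4 mod 5 = 4 ✓, 4 mod 7 = 4 ✓

x ≡ 4 (mod 35)


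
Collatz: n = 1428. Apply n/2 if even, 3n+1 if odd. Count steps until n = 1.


1428 → 714 → 357 → 1072 → 536 → 268 → 134 → 67 → 202 → 101 → 304 → 152 → 76 → 38 → 19 → 58 → 29 → 88 → 44 → 22 → 11 → 34 → 17 → 52 → 26 → 13 → 40 → 20 → 10 → 5 → 16 → 8 → 4 → 2 → 1
Total steps = 34

34 steps


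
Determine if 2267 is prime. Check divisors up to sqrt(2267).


Check divisors up to sqrt(2267) = 47.6130
No divisors found.
2267 is prime.

Yes, 2267 is prime


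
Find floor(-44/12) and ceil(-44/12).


-44/12 = -3.6667
floor = -4
ceil = -3

floor = -4, ceil = -3


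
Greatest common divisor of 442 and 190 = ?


442 = 2 * 190 + 62
190 = 3 * 62 + 4
62 = 15 * 4 + 2
4 = 2 * 2 + 0
GCD = 2


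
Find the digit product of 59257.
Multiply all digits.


5 × 9 × 2 × 5 × 7 = 3150


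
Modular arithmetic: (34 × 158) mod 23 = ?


34 × 158 = 5372
5372 mod 23 = 13


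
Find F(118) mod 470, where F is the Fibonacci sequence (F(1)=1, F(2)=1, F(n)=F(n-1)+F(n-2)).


F(k) mod 470 for k=1..118:
1, 1, 2, 3, 5, 8, 13, 21, 34, 55, 89, 144, 233, 377, 140, 47, 187, 234, 421, 185, 136, 321, 457, 308, 295, 133, 428, 91, 49, 140, 189, 329, 48, 377, 425, 332, 287, 149, 436, 115, 81, 196, 277, 3, 280, 283, 93, 376, 469, 375, 374, 279, 183, 462, 175, 167, 342, 39, 381, 420, 331, 281, 142, 423, 95, 48, 143, 191, 334, 55, 389, 444, 363, 337, 230, 97, 327, 424, 281, 235, 46, 281, 327, 138, 465, 133, 128, 261, 389, 180, 99, 279, 378, 187, 95, 282, 377, 189, 96, 285, 381, 196, 107, 303, 410, 243, 183, 426, 139, 95, 234, 329, 93, 422, 45, 467, 42, 39
F(118) mod 470 = 39


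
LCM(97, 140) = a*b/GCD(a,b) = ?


GCD(97, 140) = 1
LCM = 97*140/1 = 13580/1 = 13580

LCM = 13580


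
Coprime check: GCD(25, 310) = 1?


Euclidean algorithm:
310 = 12 * 25 + 10
25 = 2 * 10 + 5
10 = 2 * 5 + 0
GCD(25, 310) = 5

No, not coprime (GCD = 5)


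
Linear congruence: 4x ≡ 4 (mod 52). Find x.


GCD(4, 52) = 4 divides 4
Divide: 1x ≡ 1 (mod 13)
x ≡ 1 (mod 13)


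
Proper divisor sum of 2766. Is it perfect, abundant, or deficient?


Proper divisors: 1, 2, 3, 6, 461, 922, 1383
Sum = 1 + 2 + 3 + 6 + 461 + 922 + 1383 = 2778
2778 > 2766 → abundant

s(2766) = 2778 (abundant)


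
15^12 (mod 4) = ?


15^1 mod 4 = 3
15^2 mod 4 = 1
15^3 mod 4 = 3
15^4 mod 4 = 1
15^5 mod 4 = 3
15^6 mod 4 = 1
15^7 mod 4 = 3
15^8 mod 4 = 1
15^9 mod 4 = 3
15^10 mod 4 = 1
15^11 mod 4 = 3
15^12 mod 4 = 1


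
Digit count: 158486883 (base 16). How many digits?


158486883 in base 16 = 9725163
Number of digits = 7

7 digits (base 16)


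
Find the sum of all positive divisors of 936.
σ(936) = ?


Divisors of 936: 1, 2, 3, 4, 6, 8, 9, 12, 13, 18, 24, 26, 36, 39, 52, 72, 78, 104, 117, 156, 234, 312, 468, 936
Sum = 1 + 2 + 3 + 4 + 6 + 8 + 9 + 12 + 13 + 18 + 24 + 26 + 36 + 39 + 52 + 72 + 78 + 104 + 117 + 156 + 234 + 312 + 468 + 936 = 2730

σ(936) = 2730


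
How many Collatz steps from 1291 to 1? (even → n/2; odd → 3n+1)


1291 → 3874 → 1937 → 5812 → 2906 → 1453 → 4360 → 2180 → 1090 → 545 → 1636 → 818 → 409 → 1228 → 614 → 307 → 922 → 461 → 1384 → 692 → 346 → 173 → 520 → 260 → 130 → 65 → 196 → 98 → 49 → 148 → 74 → 37 → 112 → 56 → 28 → 14 → 7 → 22 → 11 → 34 → 17 → 52 → 26 → 13 → 40 → 20 → 10 → 5 → 16 → 8 → 4 → 2 → 1
Total steps = 52

52 steps


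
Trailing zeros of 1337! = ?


floor(1337/5) = 267
floor(1337/25) = 53
floor(1337/125) = 10
floor(1337/625) = 2
Total = 332

332 trailing zeros


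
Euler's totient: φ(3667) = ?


3667 = 19 × 193
Prime factors: 19, 193
φ(3667) = 3667 × (1-1/19) × (1-1/193)
= 3667 × 18/19 × 192/193 = 3456

φ(3667) = 3456


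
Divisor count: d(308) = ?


308 = 2^2 × 7^1 × 11^1
d(308) = (2+1) × (1+1) × (1+1) = 12

12 divisors


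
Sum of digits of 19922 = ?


1 + 9 + 9 + 2 + 2 = 23


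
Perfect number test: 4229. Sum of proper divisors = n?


Proper divisors of 4229: 1
Sum = 1 = 1

No, 4229 is not perfect (1 ≠ 4229)


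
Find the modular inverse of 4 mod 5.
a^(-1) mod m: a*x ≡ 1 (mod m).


Use the extended Euclidean algorithm on (5, 4); each row r = 5*s + 4*t:
r=5, s=1, t=0
r=4, s=0, t=1
q=1: r=1, s=1, t=-1   [5*(1) + 4*(-1) = 1]
q=4: r=0, s=-4, t=5   [5*(-4) + 4*(5) = 0]
GCD = 1 with t = -1, so 4*(-1) ≡ 1 (mod 5)
Inverse = -1 mod 5 = 4
Check: 4 * 4 = 16 ≡ 1 (mod 5)

4^(-1) ≡ 4 (mod 5)


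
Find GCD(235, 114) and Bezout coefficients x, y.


Tabular extended Euclidean (each row: r = 235*s + 114*t):
r=235, s=1, t=0
r=114, s=0, t=1
q=2: r=7, s=1, t=-2   [235*(1) + 114*(-2) = 7]
q=16: r=2, s=-16, t=33   [235*(-16) + 114*(33) = 2]
q=3: r=1, s=49, t=-101   [235*(49) + 114*(-101) = 1]
q=2: r=0, s=-114, t=235   [235*(-114) + 114*(235) = 0]
GCD = 1; from the row with r=1: x=49, y=-101
Check: 235*(49) + 114*(-101) = 11515 - 11514 = 1

GCD = 1, x = 49, y = -101


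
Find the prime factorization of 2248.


2248 / 2 = 1124
1124 / 2 = 562
562 / 2 = 281
281 / 281 = 1
2248 = 2^3 × 281


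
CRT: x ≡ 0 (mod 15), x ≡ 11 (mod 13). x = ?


M = 15*13 = 195
M1 = M/15 = 13, M2 = M/13 = 15
M1^(-1) mod 15 = 7, M2^(-1) mod 13 = 7
x = 0*13*7 + 11*15*7 = 1155
1155 mod 195 = 180
Check: 180 mod 15 = 0 ✓, 180 mod 13 = 11 ✓

x ≡ 180 (mod 195)


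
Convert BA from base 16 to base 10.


BA (base 16) = 186 (decimal)
186 (decimal) = 186 (base 10)


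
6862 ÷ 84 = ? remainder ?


6862 = 84 * 81 + 58
Check: 6804 + 58 = 6862

q = 81, r = 58


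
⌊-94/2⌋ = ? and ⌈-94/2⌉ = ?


-94/2 = -47.0000
floor = -47
ceil = -47

floor = -47, ceil = -47


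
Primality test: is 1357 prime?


1357 / 23 = 59 (exact division)
1357 is NOT prime.

No, 1357 is not prime


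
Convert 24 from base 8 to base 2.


24 (base 8) = 20 (decimal)
20 (decimal) = 10100 (base 2)


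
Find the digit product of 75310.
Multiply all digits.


7 × 5 × 3 × 1 × 0 = 0


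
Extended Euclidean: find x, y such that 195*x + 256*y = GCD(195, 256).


Tabular extended Euclidean (each row: r = 195*s + 256*t):
r=195, s=1, t=0
r=256, s=0, t=1
q=0: r=195, s=1, t=0   [195*(1) + 256*(0) = 195]
q=1: r=61, s=-1, t=1   [195*(-1) + 256*(1) = 61]
q=3: r=12, s=4, t=-3   [195*(4) + 256*(-3) = 12]
q=5: r=1, s=-21, t=16   [195*(-21) + 256*(16) = 1]
q=12: r=0, s=256, t=-195   [195*(256) + 256*(-195) = 0]
GCD = 1; from the row with r=1: x=-21, y=16
Check: 195*(-21) + 256*(16) = -4095 + 4096 = 1

GCD = 1, x = -21, y = 16


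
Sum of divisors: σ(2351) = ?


Divisors of 2351: 1, 2351
Sum = 1 + 2351 = 2352

σ(2351) = 2352


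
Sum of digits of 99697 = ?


9 + 9 + 6 + 9 + 7 = 40


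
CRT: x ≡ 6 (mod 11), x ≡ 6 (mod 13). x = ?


M = 11*13 = 143
M1 = M/11 = 13, M2 = M/13 = 11
M1^(-1) mod 11 = 6, M2^(-1) mod 13 = 6
x = 6*13*6 + 6*11*6 = 864
864 mod 143 = 6
Check: 6 mod 11 = 6 ✓, 6 mod 13 = 6 ✓

x ≡ 6 (mod 143)


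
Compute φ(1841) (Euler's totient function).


1841 = 7 × 263
Prime factors: 7, 263
φ(1841) = 1841 × (1-1/7) × (1-1/263)
= 1841 × 6/7 × 262/263 = 1572

φ(1841) = 1572


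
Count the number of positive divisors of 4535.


4535 = 5^1 × 907^1
d(4535) = (1+1) × (1+1) = 4

4 divisors


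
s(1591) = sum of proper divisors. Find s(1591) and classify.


Proper divisors: 1, 37, 43
Sum = 1 + 37 + 43 = 81
81 < 1591 → deficient

s(1591) = 81 (deficient)


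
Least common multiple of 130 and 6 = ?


GCD(130, 6) = 2
LCM = 130*6/2 = 780/2 = 390

LCM = 390


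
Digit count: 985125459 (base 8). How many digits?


985125459 in base 8 = 7255751123
Number of digits = 10

10 digits (base 8)


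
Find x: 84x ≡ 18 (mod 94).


GCD(84, 94) = 2 divides 18
Divide: 42x ≡ 9 (mod 47)
x ≡ 17 (mod 47)


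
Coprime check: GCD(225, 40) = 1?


Euclidean algorithm:
225 = 5 * 40 + 25
40 = 1 * 25 + 15
25 = 1 * 15 + 10
15 = 1 * 10 + 5
10 = 2 * 5 + 0
GCD(225, 40) = 5

No, not coprime (GCD = 5)


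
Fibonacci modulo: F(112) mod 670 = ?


F(k) mod 670 for k=1..112:
1, 1, 2, 3, 5, 8, 13, 21, 34, 55, 89, 144, 233, 377, 610, 317, 257, 574, 161, 65, 226, 291, 517, 138, 655, 123, 108, 231, 339, 570, 239, 139, 378, 517, 225, 72, 297, 369, 666, 365, 361, 56, 417, 473, 220, 23, 243, 266, 509, 105, 614, 49, 663, 42, 35, 77, 112, 189, 301, 490, 121, 611, 62, 3, 65, 68, 133, 201, 334, 535, 199, 64, 263, 327, 590, 247, 167, 414, 581, 325, 236, 561, 127, 18, 145, 163, 308, 471, 109, 580, 19, 599, 618, 547, 495, 372, 197, 569, 96, 665, 91, 86, 177, 263, 440, 33, 473, 506, 309, 145, 454, 599
F(112) mod 670 = 599


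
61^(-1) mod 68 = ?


Use the extended Euclidean algorithm on (68, 61); each row r = 68*s + 61*t:
r=68, s=1, t=0
r=61, s=0, t=1
q=1: r=7, s=1, t=-1   [68*(1) + 61*(-1) = 7]
q=8: r=5, s=-8, t=9   [68*(-8) + 61*(9) = 5]
q=1: r=2, s=9, t=-10   [68*(9) + 61*(-10) = 2]
q=2: r=1, s=-26, t=29   [68*(-26) + 61*(29) = 1]
q=2: r=0, s=61, t=-68   [68*(61) + 61*(-68) = 0]
GCD = 1 with t = 29, so 61*(29) ≡ 1 (mod 68)
Inverse = 29 mod 68 = 29
Check: 61 * 29 = 1769 ≡ 1 (mod 68)

61^(-1) ≡ 29 (mod 68)


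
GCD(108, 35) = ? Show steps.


108 = 3 * 35 + 3
35 = 11 * 3 + 2
3 = 1 * 2 + 1
2 = 2 * 1 + 0
GCD = 1


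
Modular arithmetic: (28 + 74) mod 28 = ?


28 + 74 = 102
102 mod 28 = 18


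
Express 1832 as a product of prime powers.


1832 / 2 = 916
916 / 2 = 458
458 / 2 = 229
229 / 229 = 1
1832 = 2^3 × 229


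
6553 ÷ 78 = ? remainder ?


6553 = 78 * 84 + 1
Check: 6552 + 1 = 6553

q = 84, r = 1


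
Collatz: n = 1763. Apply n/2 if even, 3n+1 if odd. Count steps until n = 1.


1763 → 5290 → 2645 → 7936 → 3968 → 1984 → 992 → 496 → 248 → 124 → 62 → 31 → 94 → 47 → 142 → 71 → 214 → 107 → 322 → 161 → 484 → 242 → 121 → 364 → 182 → 91 → 274 → 137 → 412 → 206 → 103 → 310 → 155 → 466 → 233 → 700 → 350 → 175 → 526 → 263 → 790 → 395 → 1186 → 593 → 1780 → 890 → 445 → 1336 → 668 → 334 → 167 → 502 → 251 → 754 → 377 → 1132 → 566 → 283 → 850 → 425 → 1276 → 638 → 319 → 958 → 479 → 1438 → 719 → 2158 → 1079 → 3238 → 1619 → 4858 → 2429 → 7288 → 3644 → 1822 → 911 → 2734 → 1367 → 4102 → 2051 → 6154 → 3077 → 9232 → 4616 → 2308 → 1154 → 577 → 1732 → 866 → 433 → 1300 → 650 → 325 → 976 → 488 → 244 → 122 → 61 → 184 → 92 → 46 → 23 → 70 → 35 → 106 → 53 → 160 → 80 → 40 → 20 → 10 → 5 → 16 → 8 → 4 → 2 → 1
Total steps = 117

117 steps


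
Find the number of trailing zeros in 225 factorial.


floor(225/5) = 45
floor(225/25) = 9
floor(225/125) = 1
Total = 55

55 trailing zeros


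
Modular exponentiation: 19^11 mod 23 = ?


19^1 mod 23 = 19
19^2 mod 23 = 16
19^3 mod 23 = 5
19^4 mod 23 = 3
19^5 mod 23 = 11
19^6 mod 23 = 2
19^7 mod 23 = 15
19^8 mod 23 = 9
19^9 mod 23 = 10
19^10 mod 23 = 6
19^11 mod 23 = 22


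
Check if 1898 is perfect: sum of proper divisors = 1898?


Proper divisors of 1898: 1, 2, 13, 26, 73, 146, 949
Sum = 1 + 2 + 13 + 26 + 73 + 146 + 949 = 1210

No, 1898 is not perfect (1210 ≠ 1898)


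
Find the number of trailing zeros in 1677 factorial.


floor(1677/5) = 335
floor(1677/25) = 67
floor(1677/125) = 13
floor(1677/625) = 2
Total = 417

417 trailing zeros


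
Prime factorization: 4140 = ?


4140 / 2 = 2070
2070 / 2 = 1035
1035 / 3 = 345
345 / 3 = 115
115 / 5 = 23
23 / 23 = 1
4140 = 2^2 × 3^2 × 5 × 23


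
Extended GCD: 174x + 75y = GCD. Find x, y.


Tabular extended Euclidean (each row: r = 174*s + 75*t):
r=174, s=1, t=0
r=75, s=0, t=1
q=2: r=24, s=1, t=-2   [174*(1) + 75*(-2) = 24]
q=3: r=3, s=-3, t=7   [174*(-3) + 75*(7) = 3]
q=8: r=0, s=25, t=-58   [174*(25) + 75*(-58) = 0]
GCD = 3; from the row with r=3: x=-3, y=7
Check: 174*(-3) + 75*(7) = -522 + 525 = 3

GCD = 3, x = -3, y = 7


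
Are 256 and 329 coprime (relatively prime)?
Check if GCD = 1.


Euclidean algorithm:
329 = 1 * 256 + 73
256 = 3 * 73 + 37
73 = 1 * 37 + 36
37 = 1 * 36 + 1
36 = 36 * 1 + 0
GCD(256, 329) = 1

Yes, coprime (GCD = 1)


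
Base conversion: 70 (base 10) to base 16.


70 (base 10) = 70 (decimal)
70 (decimal) = 46 (base 16)


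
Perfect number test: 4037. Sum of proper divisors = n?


Proper divisors of 4037: 1, 11, 367
Sum = 1 + 11 + 367 = 379

No, 4037 is not perfect (379 ≠ 4037)


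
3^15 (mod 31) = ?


3^1 mod 31 = 3
3^2 mod 31 = 9
3^3 mod 31 = 27
3^4 mod 31 = 19
3^5 mod 31 = 26
3^6 mod 31 = 16
3^7 mod 31 = 17
3^8 mod 31 = 20
3^9 mod 31 = 29
3^10 mod 31 = 25
3^11 mod 31 = 13
3^12 mod 31 = 8
3^13 mod 31 = 24
3^14 mod 31 = 10
3^15 mod 31 = 30


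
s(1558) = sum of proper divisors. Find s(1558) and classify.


Proper divisors: 1, 2, 19, 38, 41, 82, 779
Sum = 1 + 2 + 19 + 38 + 41 + 82 + 779 = 962
962 < 1558 → deficient

s(1558) = 962 (deficient)


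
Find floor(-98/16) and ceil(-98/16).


-98/16 = -6.1250
floor = -7
ceil = -6

floor = -7, ceil = -6


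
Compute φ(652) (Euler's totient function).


652 = 2^2 × 163
Prime factors: 2, 163
φ(652) = 652 × (1-1/2) × (1-1/163)
= 652 × 1/2 × 162/163 = 324

φ(652) = 324


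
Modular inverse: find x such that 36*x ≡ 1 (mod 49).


Use the extended Euclidean algorithm on (49, 36); each row r = 49*s + 36*t:
r=49, s=1, t=0
r=36, s=0, t=1
q=1: r=13, s=1, t=-1   [49*(1) + 36*(-1) = 13]
q=2: r=10, s=-2, t=3   [49*(-2) + 36*(3) = 10]
q=1: r=3, s=3, t=-4   [49*(3) + 36*(-4) = 3]
q=3: r=1, s=-11, t=15   [49*(-11) + 36*(15) = 1]
q=3: r=0, s=36, t=-49   [49*(36) + 36*(-49) = 0]
GCD = 1 with t = 15, so 36*(15) ≡ 1 (mod 49)
Inverse = 15 mod 49 = 15
Check: 36 * 15 = 540 ≡ 1 (mod 49)

36^(-1) ≡ 15 (mod 49)


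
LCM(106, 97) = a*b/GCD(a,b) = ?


GCD(106, 97) = 1
LCM = 106*97/1 = 10282/1 = 10282

LCM = 10282


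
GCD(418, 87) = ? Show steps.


418 = 4 * 87 + 70
87 = 1 * 70 + 17
70 = 4 * 17 + 2
17 = 8 * 2 + 1
2 = 2 * 1 + 0
GCD = 1


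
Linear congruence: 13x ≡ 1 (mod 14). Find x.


GCD(13, 14) = 1, unique solution
a^(-1) mod 14 = 13
x = 13 * 1 mod 14 = 13

x ≡ 13 (mod 14)


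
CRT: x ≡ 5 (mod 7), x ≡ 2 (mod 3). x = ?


M = 7*3 = 21
M1 = M/7 = 3, M2 = M/3 = 7
M1^(-1) mod 7 = 5, M2^(-1) mod 3 = 1
x = 5*3*5 + 2*7*1 = 89
89 mod 21 = 5
Check: 5 mod 7 = 5 ✓, 5 mod 3 = 2 ✓

x ≡ 5 (mod 21)


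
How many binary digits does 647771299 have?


647771299 in base 2 = 100110100111000011010010100011
Number of digits = 30

30 digits (base 2)


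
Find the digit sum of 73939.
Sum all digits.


7 + 3 + 9 + 3 + 9 = 31


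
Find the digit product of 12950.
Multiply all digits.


1 × 2 × 9 × 5 × 0 = 0


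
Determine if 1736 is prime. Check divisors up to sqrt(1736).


1736 / 2 = 868 (exact division)
1736 is NOT prime.

No, 1736 is not prime


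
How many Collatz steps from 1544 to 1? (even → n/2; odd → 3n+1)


1544 → 772 → 386 → 193 → 580 → 290 → 145 → 436 → 218 → 109 → 328 → 164 → 82 → 41 → 124 → 62 → 31 → 94 → 47 → 142 → 71 → 214 → 107 → 322 → 161 → 484 → 242 → 121 → 364 → 182 → 91 → 274 → 137 → 412 → 206 → 103 → 310 → 155 → 466 → 233 → 700 → 350 → 175 → 526 → 263 → 790 → 395 → 1186 → 593 → 1780 → 890 → 445 → 1336 → 668 → 334 → 167 → 502 → 251 → 754 → 377 → 1132 → 566 → 283 → 850 → 425 → 1276 → 638 → 319 → 958 → 479 → 1438 → 719 → 2158 → 1079 → 3238 → 1619 → 4858 → 2429 → 7288 → 3644 → 1822 → 911 → 2734 → 1367 → 4102 → 2051 → 6154 → 3077 → 9232 → 4616 → 2308 → 1154 → 577 → 1732 → 866 → 433 → 1300 → 650 → 325 → 976 → 488 → 244 → 122 → 61 → 184 → 92 → 46 → 23 → 70 → 35 → 106 → 53 → 160 → 80 → 40 → 20 → 10 → 5 → 16 → 8 → 4 → 2 → 1
Total steps = 122

122 steps


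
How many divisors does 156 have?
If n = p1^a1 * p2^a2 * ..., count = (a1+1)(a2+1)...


156 = 2^2 × 3^1 × 13^1
d(156) = (2+1) × (1+1) × (1+1) = 12

12 divisors


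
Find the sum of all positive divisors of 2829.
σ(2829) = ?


Divisors of 2829: 1, 3, 23, 41, 69, 123, 943, 2829
Sum = 1 + 3 + 23 + 41 + 69 + 123 + 943 + 2829 = 4032

σ(2829) = 4032


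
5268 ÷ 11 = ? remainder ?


5268 = 11 * 478 + 10
Check: 5258 + 10 = 5268

q = 478, r = 10


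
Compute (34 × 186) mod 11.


34 × 186 = 6324
6324 mod 11 = 10


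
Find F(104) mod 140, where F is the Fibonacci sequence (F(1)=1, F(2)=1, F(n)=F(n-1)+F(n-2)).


F(k) mod 140 for k=1..104:
1, 1, 2, 3, 5, 8, 13, 21, 34, 55, 89, 4, 93, 97, 50, 7, 57, 64, 121, 45, 26, 71, 97, 28, 125, 13, 138, 11, 9, 20, 29, 49, 78, 127, 65, 52, 117, 29, 6, 35, 41, 76, 117, 53, 30, 83, 113, 56, 29, 85, 114, 59, 33, 92, 125, 77, 62, 139, 61, 60, 121, 41, 22, 63, 85, 8, 93, 101, 54, 15, 69, 84, 13, 97, 110, 67, 37, 104, 1, 105, 106, 71, 37, 108, 5, 113, 118, 91, 69, 20, 89, 109, 58, 27, 85, 112, 57, 29, 86, 115, 61, 36, 97, 133
F(104) mod 140 = 133


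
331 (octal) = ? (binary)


331 (base 8) = 217 (decimal)
217 (decimal) = 11011001 (base 2)


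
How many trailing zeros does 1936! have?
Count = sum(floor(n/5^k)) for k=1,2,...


floor(1936/5) = 387
floor(1936/25) = 77
floor(1936/125) = 15
floor(1936/625) = 3
Total = 482

482 trailing zeros


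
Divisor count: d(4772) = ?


4772 = 2^2 × 1193^1
d(4772) = (2+1) × (1+1) = 6

6 divisors


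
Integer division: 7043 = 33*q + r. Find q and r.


7043 = 33 * 213 + 14
Check: 7029 + 14 = 7043

q = 213, r = 14


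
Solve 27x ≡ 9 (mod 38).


GCD(27, 38) = 1, unique solution
a^(-1) mod 38 = 31
x = 31 * 9 mod 38 = 13

x ≡ 13 (mod 38)


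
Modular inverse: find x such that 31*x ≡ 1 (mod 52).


Use the extended Euclidean algorithm on (52, 31); each row r = 52*s + 31*t:
r=52, s=1, t=0
r=31, s=0, t=1
q=1: r=21, s=1, t=-1   [52*(1) + 31*(-1) = 21]
q=1: r=10, s=-1, t=2   [52*(-1) + 31*(2) = 10]
q=2: r=1, s=3, t=-5   [52*(3) + 31*(-5) = 1]
q=10: r=0, s=-31, t=52   [52*(-31) + 31*(52) = 0]
GCD = 1 with t = -5, so 31*(-5) ≡ 1 (mod 52)
Inverse = -5 mod 52 = 47
Check: 31 * 47 = 1457 ≡ 1 (mod 52)

31^(-1) ≡ 47 (mod 52)


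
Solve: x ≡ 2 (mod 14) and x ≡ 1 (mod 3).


M = 14*3 = 42
M1 = M/14 = 3, M2 = M/3 = 14
M1^(-1) mod 14 = 5, M2^(-1) mod 3 = 2
x = 2*3*5 + 1*14*2 = 58
58 mod 42 = 16
Check: 16 mod 14 = 2 ✓, 16 mod 3 = 1 ✓

x ≡ 16 (mod 42)


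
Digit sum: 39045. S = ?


3 + 9 + 0 + 4 + 5 = 21


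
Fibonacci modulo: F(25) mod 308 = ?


F(k) mod 308 for k=1..25:
1, 1, 2, 3, 5, 8, 13, 21, 34, 55, 89, 144, 233, 69, 302, 63, 57, 120, 177, 297, 166, 155, 13, 168, 181
F(25) mod 308 = 181


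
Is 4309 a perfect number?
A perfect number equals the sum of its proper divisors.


Proper divisors of 4309: 1, 31, 139
Sum = 1 + 31 + 139 = 171

No, 4309 is not perfect (171 ≠ 4309)


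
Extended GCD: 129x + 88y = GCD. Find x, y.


Tabular extended Euclidean (each row: r = 129*s + 88*t):
r=129, s=1, t=0
r=88, s=0, t=1
q=1: r=41, s=1, t=-1   [129*(1) + 88*(-1) = 41]
q=2: r=6, s=-2, t=3   [129*(-2) + 88*(3) = 6]
q=6: r=5, s=13, t=-19   [129*(13) + 88*(-19) = 5]
q=1: r=1, s=-15, t=22   [129*(-15) + 88*(22) = 1]
q=5: r=0, s=88, t=-129   [129*(88) + 88*(-129) = 0]
GCD = 1; from the row with r=1: x=-15, y=22
Check: 129*(-15) + 88*(22) = -1935 + 1936 = 1

GCD = 1, x = -15, y = 22


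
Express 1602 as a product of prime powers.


1602 / 2 = 801
801 / 3 = 267
267 / 3 = 89
89 / 89 = 1
1602 = 2 × 3^2 × 89


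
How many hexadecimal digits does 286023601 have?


286023601 in base 16 = 110C5FB1
Number of digits = 8

8 digits (base 16)


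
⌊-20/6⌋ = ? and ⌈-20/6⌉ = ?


-20/6 = -3.3333
floor = -4
ceil = -3

floor = -4, ceil = -3


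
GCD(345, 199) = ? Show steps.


345 = 1 * 199 + 146
199 = 1 * 146 + 53
146 = 2 * 53 + 40
53 = 1 * 40 + 13
40 = 3 * 13 + 1
13 = 13 * 1 + 0
GCD = 1


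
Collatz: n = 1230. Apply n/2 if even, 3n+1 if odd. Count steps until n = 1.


1230 → 615 → 1846 → 923 → 2770 → 1385 → 4156 → 2078 → 1039 → 3118 → 1559 → 4678 → 2339 → 7018 → 3509 → 10528 → 5264 → 2632 → 1316 → 658 → 329 → 988 → 494 → 247 → 742 → 371 → 1114 → 557 → 1672 → 836 → 418 → 209 → 628 → 314 → 157 → 472 → 236 → 118 → 59 → 178 → 89 → 268 → 134 → 67 → 202 → 101 → 304 → 152 → 76 → 38 → 19 → 58 → 29 → 88 → 44 → 22 → 11 → 34 → 17 → 52 → 26 → 13 → 40 → 20 → 10 → 5 → 16 → 8 → 4 → 2 → 1
Total steps = 70

70 steps


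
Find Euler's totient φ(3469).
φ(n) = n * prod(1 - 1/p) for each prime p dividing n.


3469 = 3469
Prime factors: 3469
φ(3469) = 3469 × (1-1/3469)
= 3469 × 3468/3469 = 3468

φ(3469) = 3468


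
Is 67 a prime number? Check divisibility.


Check divisors up to sqrt(67) = 8.1854
No divisors found.
67 is prime.

Yes, 67 is prime


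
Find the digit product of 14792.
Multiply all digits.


1 × 4 × 7 × 9 × 2 = 504


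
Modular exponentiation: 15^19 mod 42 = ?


15^1 mod 42 = 15
15^2 mod 42 = 15
15^3 mod 42 = 15
15^4 mod 42 = 15
15^5 mod 42 = 15
15^6 mod 42 = 15
15^7 mod 42 = 15
15^8 mod 42 = 15
15^9 mod 42 = 15
15^10 mod 42 = 15
15^11 mod 42 = 15
15^12 mod 42 = 15
15^13 mod 42 = 15
15^14 mod 42 = 15
15^15 mod 42 = 15
15^16 mod 42 = 15
15^17 mod 42 = 15
15^18 mod 42 = 15
15^19 mod 42 = 15


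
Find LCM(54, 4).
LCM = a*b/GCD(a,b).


GCD(54, 4) = 2
LCM = 54*4/2 = 216/2 = 108

LCM = 108


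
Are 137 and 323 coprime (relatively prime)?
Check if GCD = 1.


Euclidean algorithm:
323 = 2 * 137 + 49
137 = 2 * 49 + 39
49 = 1 * 39 + 10
39 = 3 * 10 + 9
10 = 1 * 9 + 1
9 = 9 * 1 + 0
GCD(137, 323) = 1

Yes, coprime (GCD = 1)


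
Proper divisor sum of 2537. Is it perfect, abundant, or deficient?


Proper divisors: 1, 43, 59
Sum = 1 + 43 + 59 = 103
103 < 2537 → deficient

s(2537) = 103 (deficient)


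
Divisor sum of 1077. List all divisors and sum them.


Divisors of 1077: 1, 3, 359, 1077
Sum = 1 + 3 + 359 + 1077 = 1440

σ(1077) = 1440


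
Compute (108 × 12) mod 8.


108 × 12 = 1296
1296 mod 8 = 0


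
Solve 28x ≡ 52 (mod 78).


GCD(28, 78) = 2 divides 52
Divide: 14x ≡ 26 (mod 39)
x ≡ 13 (mod 39)


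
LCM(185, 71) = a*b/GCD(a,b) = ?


GCD(185, 71) = 1
LCM = 185*71/1 = 13135/1 = 13135

LCM = 13135


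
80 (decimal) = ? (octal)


80 (base 10) = 80 (decimal)
80 (decimal) = 120 (base 8)


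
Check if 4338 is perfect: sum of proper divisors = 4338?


Proper divisors of 4338: 1, 2, 3, 6, 9, 18, 241, 482, 723, 1446, 2169
Sum = 1 + 2 + 3 + 6 + 9 + 18 + 241 + 482 + 723 + 1446 + 2169 = 5100

No, 4338 is not perfect (5100 ≠ 4338)


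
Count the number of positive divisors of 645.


645 = 3^1 × 5^1 × 43^1
d(645) = (1+1) × (1+1) × (1+1) = 8

8 divisors


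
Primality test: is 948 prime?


948 / 2 = 474 (exact division)
948 is NOT prime.

No, 948 is not prime


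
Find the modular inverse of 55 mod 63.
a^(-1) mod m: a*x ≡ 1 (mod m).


Use the extended Euclidean algorithm on (63, 55); each row r = 63*s + 55*t:
r=63, s=1, t=0
r=55, s=0, t=1
q=1: r=8, s=1, t=-1   [63*(1) + 55*(-1) = 8]
q=6: r=7, s=-6, t=7   [63*(-6) + 55*(7) = 7]
q=1: r=1, s=7, t=-8   [63*(7) + 55*(-8) = 1]
q=7: r=0, s=-55, t=63   [63*(-55) + 55*(63) = 0]
GCD = 1 with t = -8, so 55*(-8) ≡ 1 (mod 63)
Inverse = -8 mod 63 = 55
Check: 55 * 55 = 3025 ≡ 1 (mod 63)

55^(-1) ≡ 55 (mod 63)


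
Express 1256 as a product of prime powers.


1256 / 2 = 628
628 / 2 = 314
314 / 2 = 157
157 / 157 = 1
1256 = 2^3 × 157


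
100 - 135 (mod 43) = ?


100 - 135 = -35
-35 mod 43 = 8


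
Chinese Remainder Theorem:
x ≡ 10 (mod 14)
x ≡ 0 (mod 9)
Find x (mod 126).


M = 14*9 = 126
M1 = M/14 = 9, M2 = M/9 = 14
M1^(-1) mod 14 = 11, M2^(-1) mod 9 = 2
x = 10*9*11 + 0*14*2 = 990
990 mod 126 = 108
Check: 108 mod 14 = 10 ✓, 108 mod 9 = 0 ✓

x ≡ 108 (mod 126)


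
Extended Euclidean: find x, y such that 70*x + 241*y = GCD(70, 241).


Tabular extended Euclidean (each row: r = 70*s + 241*t):
r=70, s=1, t=0
r=241, s=0, t=1
q=0: r=70, s=1, t=0   [70*(1) + 241*(0) = 70]
q=3: r=31, s=-3, t=1   [70*(-3) + 241*(1) = 31]
q=2: r=8, s=7, t=-2   [70*(7) + 241*(-2) = 8]
q=3: r=7, s=-24, t=7   [70*(-24) + 241*(7) = 7]
q=1: r=1, s=31, t=-9   [70*(31) + 241*(-9) = 1]
q=7: r=0, s=-241, t=70   [70*(-241) + 241*(70) = 0]
GCD = 1; from the row with r=1: x=31, y=-9
Check: 70*(31) + 241*(-9) = 2170 - 2169 = 1

GCD = 1, x = 31, y = -9


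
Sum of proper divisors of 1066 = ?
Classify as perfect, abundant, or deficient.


Proper divisors: 1, 2, 13, 26, 41, 82, 533
Sum = 1 + 2 + 13 + 26 + 41 + 82 + 533 = 698
698 < 1066 → deficient

s(1066) = 698 (deficient)


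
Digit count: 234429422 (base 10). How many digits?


234429422 has 9 digits in base 10
floor(log10(234429422)) + 1 = floor(8.3700) + 1 = 9

9 digits (base 10)


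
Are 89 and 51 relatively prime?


Euclidean algorithm:
89 = 1 * 51 + 38
51 = 1 * 38 + 13
38 = 2 * 13 + 12
13 = 1 * 12 + 1
12 = 12 * 1 + 0
GCD(89, 51) = 1

Yes, coprime (GCD = 1)


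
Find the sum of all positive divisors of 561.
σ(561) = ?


Divisors of 561: 1, 3, 11, 17, 33, 51, 187, 561
Sum = 1 + 3 + 11 + 17 + 33 + 51 + 187 + 561 = 864

σ(561) = 864


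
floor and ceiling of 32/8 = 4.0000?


32/8 = 4.0000
floor = 4
ceil = 4

floor = 4, ceil = 4


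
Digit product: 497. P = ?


4 × 9 × 7 = 252


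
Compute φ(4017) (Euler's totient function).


4017 = 3 × 13 × 103
Prime factors: 3, 13, 103
φ(4017) = 4017 × (1-1/3) × (1-1/13) × (1-1/103)
= 4017 × 2/3 × 12/13 × 102/103 = 2448

φ(4017) = 2448


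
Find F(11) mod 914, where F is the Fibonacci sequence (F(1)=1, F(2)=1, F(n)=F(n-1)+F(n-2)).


F(k) mod 914 for k=1..11:
1, 1, 2, 3, 5, 8, 13, 21, 34, 55, 89
F(11) mod 914 = 89


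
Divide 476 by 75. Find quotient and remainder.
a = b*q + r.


476 = 75 * 6 + 26
Check: 450 + 26 = 476

q = 6, r = 26


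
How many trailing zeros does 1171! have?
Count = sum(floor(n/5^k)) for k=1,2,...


floor(1171/5) = 234
floor(1171/25) = 46
floor(1171/125) = 9
floor(1171/625) = 1
Total = 290

290 trailing zeros


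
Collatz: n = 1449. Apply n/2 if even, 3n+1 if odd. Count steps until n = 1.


1449 → 4348 → 2174 → 1087 → 3262 → 1631 → 4894 → 2447 → 7342 → 3671 → 11014 → 5507 → 16522 → 8261 → 24784 → 12392 → 6196 → 3098 → 1549 → 4648 → 2324 → 1162 → 581 → 1744 → 872 → 436 → 218 → 109 → 328 → 164 → 82 → 41 → 124 → 62 → 31 → 94 → 47 → 142 → 71 → 214 → 107 → 322 → 161 → 484 → 242 → 121 → 364 → 182 → 91 → 274 → 137 → 412 → 206 → 103 → 310 → 155 → 466 → 233 → 700 → 350 → 175 → 526 → 263 → 790 → 395 → 1186 → 593 → 1780 → 890 → 445 → 1336 → 668 → 334 → 167 → 502 → 251 → 754 → 377 → 1132 → 566 → 283 → 850 → 425 → 1276 → 638 → 319 → 958 → 479 → 1438 → 719 → 2158 → 1079 → 3238 → 1619 → 4858 → 2429 → 7288 → 3644 → 1822 → 911 → 2734 → 1367 → 4102 → 2051 → 6154 → 3077 → 9232 → 4616 → 2308 → 1154 → 577 → 1732 → 866 → 433 → 1300 → 650 → 325 → 976 → 488 → 244 → 122 → 61 → 184 → 92 → 46 → 23 → 70 → 35 → 106 → 53 → 160 → 80 → 40 → 20 → 10 → 5 → 16 → 8 → 4 → 2 → 1
Total steps = 140

140 steps


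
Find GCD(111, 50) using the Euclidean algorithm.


111 = 2 * 50 + 11
50 = 4 * 11 + 6
11 = 1 * 6 + 5
6 = 1 * 5 + 1
5 = 5 * 1 + 0
GCD = 1


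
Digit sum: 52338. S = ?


5 + 2 + 3 + 3 + 8 = 21


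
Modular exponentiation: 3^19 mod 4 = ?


3^1 mod 4 = 3
3^2 mod 4 = 1
3^3 mod 4 = 3
3^4 mod 4 = 1
3^5 mod 4 = 3
3^6 mod 4 = 1
3^7 mod 4 = 3
3^8 mod 4 = 1
3^9 mod 4 = 3
3^10 mod 4 = 1
3^11 mod 4 = 3
3^12 mod 4 = 1
3^13 mod 4 = 3
3^14 mod 4 = 1
3^15 mod 4 = 3
3^16 mod 4 = 1
3^17 mod 4 = 3
3^18 mod 4 = 1
3^19 mod 4 = 3


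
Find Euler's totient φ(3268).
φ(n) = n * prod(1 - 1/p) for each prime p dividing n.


3268 = 2^2 × 19 × 43
Prime factors: 2, 19, 43
φ(3268) = 3268 × (1-1/2) × (1-1/19) × (1-1/43)
= 3268 × 1/2 × 18/19 × 42/43 = 1512

φ(3268) = 1512


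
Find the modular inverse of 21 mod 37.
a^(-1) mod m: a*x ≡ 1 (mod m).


Use the extended Euclidean algorithm on (37, 21); each row r = 37*s + 21*t:
r=37, s=1, t=0
r=21, s=0, t=1
q=1: r=16, s=1, t=-1   [37*(1) + 21*(-1) = 16]
q=1: r=5, s=-1, t=2   [37*(-1) + 21*(2) = 5]
q=3: r=1, s=4, t=-7   [37*(4) + 21*(-7) = 1]
q=5: r=0, s=-21, t=37   [37*(-21) + 21*(37) = 0]
GCD = 1 with t = -7, so 21*(-7) ≡ 1 (mod 37)
Inverse = -7 mod 37 = 30
Check: 21 * 30 = 630 ≡ 1 (mod 37)

21^(-1) ≡ 30 (mod 37)


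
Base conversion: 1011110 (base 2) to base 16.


1011110 (base 2) = 94 (decimal)
94 (decimal) = 5E (base 16)


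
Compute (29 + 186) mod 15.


29 + 186 = 215
215 mod 15 = 5


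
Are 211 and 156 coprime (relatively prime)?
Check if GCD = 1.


Euclidean algorithm:
211 = 1 * 156 + 55
156 = 2 * 55 + 46
55 = 1 * 46 + 9
46 = 5 * 9 + 1
9 = 9 * 1 + 0
GCD(211, 156) = 1

Yes, coprime (GCD = 1)


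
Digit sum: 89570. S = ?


8 + 9 + 5 + 7 + 0 = 29


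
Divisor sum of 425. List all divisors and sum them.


Divisors of 425: 1, 5, 17, 25, 85, 425
Sum = 1 + 5 + 17 + 25 + 85 + 425 = 558

σ(425) = 558


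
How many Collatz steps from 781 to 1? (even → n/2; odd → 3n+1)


781 → 2344 → 1172 → 586 → 293 → 880 → 440 → 220 → 110 → 55 → 166 → 83 → 250 → 125 → 376 → 188 → 94 → 47 → 142 → 71 → 214 → 107 → 322 → 161 → 484 → 242 → 121 → 364 → 182 → 91 → 274 → 137 → 412 → 206 → 103 → 310 → 155 → 466 → 233 → 700 → 350 → 175 → 526 → 263 → 790 → 395 → 1186 → 593 → 1780 → 890 → 445 → 1336 → 668 → 334 → 167 → 502 → 251 → 754 → 377 → 1132 → 566 → 283 → 850 → 425 → 1276 → 638 → 319 → 958 → 479 → 1438 → 719 → 2158 → 1079 → 3238 → 1619 → 4858 → 2429 → 7288 → 3644 → 1822 → 911 → 2734 → 1367 → 4102 → 2051 → 6154 → 3077 → 9232 → 4616 → 2308 → 1154 → 577 → 1732 → 866 → 433 → 1300 → 650 → 325 → 976 → 488 → 244 → 122 → 61 → 184 → 92 → 46 → 23 → 70 → 35 → 106 → 53 → 160 → 80 → 40 → 20 → 10 → 5 → 16 → 8 → 4 → 2 → 1
Total steps = 121

121 steps


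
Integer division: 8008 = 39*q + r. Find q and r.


8008 = 39 * 205 + 13
Check: 7995 + 13 = 8008

q = 205, r = 13


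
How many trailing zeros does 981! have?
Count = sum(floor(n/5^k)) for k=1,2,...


floor(981/5) = 196
floor(981/25) = 39
floor(981/125) = 7
floor(981/625) = 1
Total = 243

243 trailing zeros


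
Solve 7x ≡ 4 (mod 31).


GCD(7, 31) = 1, unique solution
a^(-1) mod 31 = 9
x = 9 * 4 mod 31 = 5

x ≡ 5 (mod 31)


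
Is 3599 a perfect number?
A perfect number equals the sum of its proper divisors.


Proper divisors of 3599: 1, 59, 61
Sum = 1 + 59 + 61 = 121

No, 3599 is not perfect (121 ≠ 3599)


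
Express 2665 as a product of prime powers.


2665 / 5 = 533
533 / 13 = 41
41 / 41 = 1
2665 = 5 × 13 × 41


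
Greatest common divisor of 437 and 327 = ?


437 = 1 * 327 + 110
327 = 2 * 110 + 107
110 = 1 * 107 + 3
107 = 35 * 3 + 2
3 = 1 * 2 + 1
2 = 2 * 1 + 0
GCD = 1
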